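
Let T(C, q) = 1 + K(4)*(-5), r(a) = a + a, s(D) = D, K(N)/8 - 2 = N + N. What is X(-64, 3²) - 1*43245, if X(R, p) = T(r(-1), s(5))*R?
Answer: -17709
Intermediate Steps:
K(N) = 16 + 16*N (K(N) = 16 + 8*(N + N) = 16 + 8*(2*N) = 16 + 16*N)
r(a) = 2*a
T(C, q) = -399 (T(C, q) = 1 + (16 + 16*4)*(-5) = 1 + (16 + 64)*(-5) = 1 + 80*(-5) = 1 - 400 = -399)
X(R, p) = -399*R
X(-64, 3²) - 1*43245 = -399*(-64) - 1*43245 = 25536 - 43245 = -17709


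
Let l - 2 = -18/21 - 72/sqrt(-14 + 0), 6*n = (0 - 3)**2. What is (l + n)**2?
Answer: -71207/196 + 1332*I*sqrt(14)/49 ≈ -363.3 + 101.71*I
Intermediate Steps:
n = 3/2 (n = (0 - 3)**2/6 = (1/6)*(-3)**2 = (1/6)*9 = 3/2 ≈ 1.5000)
l = 8/7 + 36*I*sqrt(14)/7 (l = 2 + (-18/21 - 72/sqrt(-14 + 0)) = 2 + (-18*1/21 - 72*(-I*sqrt(14)/14)) = 2 + (-6/7 - 72*(-I*sqrt(14)/14)) = 2 + (-6/7 - (-36)*I*sqrt(14)/7) = 2 + (-6/7 + 36*I*sqrt(14)/7) = 8/7 + 36*I*sqrt(14)/7 ≈ 1.1429 + 19.243*I)
(l + n)**2 = ((8/7 + 36*I*sqrt(14)/7) + 3/2)**2 = (37/14 + 36*I*sqrt(14)/7)**2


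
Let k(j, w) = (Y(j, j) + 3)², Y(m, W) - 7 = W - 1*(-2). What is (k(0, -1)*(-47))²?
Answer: 45805824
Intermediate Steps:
Y(m, W) = 9 + W (Y(m, W) = 7 + (W - 1*(-2)) = 7 + (W + 2) = 7 + (2 + W) = 9 + W)
k(j, w) = (12 + j)² (k(j, w) = ((9 + j) + 3)² = (12 + j)²)
(k(0, -1)*(-47))² = ((12 + 0)²*(-47))² = (12²*(-47))² = (144*(-47))² = (-6768)² = 45805824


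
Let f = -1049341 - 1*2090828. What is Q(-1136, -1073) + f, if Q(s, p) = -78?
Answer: -3140247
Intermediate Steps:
f = -3140169 (f = -1049341 - 2090828 = -3140169)
Q(-1136, -1073) + f = -78 - 3140169 = -3140247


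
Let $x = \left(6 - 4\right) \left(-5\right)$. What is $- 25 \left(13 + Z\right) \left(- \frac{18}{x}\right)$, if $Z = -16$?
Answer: $135$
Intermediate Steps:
$x = -10$ ($x = 2 \left(-5\right) = -10$)
$- 25 \left(13 + Z\right) \left(- \frac{18}{x}\right) = - 25 \left(13 - 16\right) \left(- \frac{18}{-10}\right) = - 25 \left(- 3 \left(\left(-18\right) \left(- \frac{1}{10}\right)\right)\right) = - 25 \left(\left(-3\right) \frac{9}{5}\right) = \left(-25\right) \left(- \frac{27}{5}\right) = 135$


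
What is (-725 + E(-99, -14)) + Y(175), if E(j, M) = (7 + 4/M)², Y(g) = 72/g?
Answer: -832396/1225 ≈ -679.51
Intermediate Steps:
(-725 + E(-99, -14)) + Y(175) = (-725 + (4 + 7*(-14))²/(-14)²) + 72/175 = (-725 + (4 - 98)²/196) + 72*(1/175) = (-725 + (1/196)*(-94)²) + 72/175 = (-725 + (1/196)*8836) + 72/175 = (-725 + 2209/49) + 72/175 = -33316/49 + 72/175 = -832396/1225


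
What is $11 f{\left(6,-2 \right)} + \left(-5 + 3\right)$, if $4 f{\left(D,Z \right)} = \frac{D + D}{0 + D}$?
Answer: $\frac{7}{2} \approx 3.5$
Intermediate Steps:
$f{\left(D,Z \right)} = \frac{1}{2}$ ($f{\left(D,Z \right)} = \frac{\left(D + D\right) \frac{1}{0 + D}}{4} = \frac{2 D \frac{1}{D}}{4} = \frac{1}{4} \cdot 2 = \frac{1}{2}$)
$11 f{\left(6,-2 \right)} + \left(-5 + 3\right) = 11 \cdot \frac{1}{2} + \left(-5 + 3\right) = \frac{11}{2} - 2 = \frac{7}{2}$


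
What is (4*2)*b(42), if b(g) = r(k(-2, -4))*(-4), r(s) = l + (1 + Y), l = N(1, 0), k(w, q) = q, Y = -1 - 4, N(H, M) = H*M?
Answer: 128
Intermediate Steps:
Y = -5
l = 0 (l = 1*0 = 0)
r(s) = -4 (r(s) = 0 + (1 - 5) = 0 - 4 = -4)
b(g) = 16 (b(g) = -4*(-4) = 16)
(4*2)*b(42) = (4*2)*16 = 8*16 = 128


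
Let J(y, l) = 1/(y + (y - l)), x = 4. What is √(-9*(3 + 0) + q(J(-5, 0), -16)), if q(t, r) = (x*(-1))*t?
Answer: I*√665/5 ≈ 5.1575*I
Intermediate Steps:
J(y, l) = 1/(-l + 2*y)
q(t, r) = -4*t (q(t, r) = (4*(-1))*t = -4*t)
√(-9*(3 + 0) + q(J(-5, 0), -16)) = √(-9*(3 + 0) - 4/(-1*0 + 2*(-5))) = √(-9*3 - 4/(0 - 10)) = √(-27 - 4/(-10)) = √(-27 - 4*(-⅒)) = √(-27 + ⅖) = √(-133/5) = I*√665/5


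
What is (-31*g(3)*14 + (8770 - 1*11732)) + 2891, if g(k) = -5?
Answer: 2099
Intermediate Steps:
(-31*g(3)*14 + (8770 - 1*11732)) + 2891 = (-31*(-5)*14 + (8770 - 1*11732)) + 2891 = (155*14 + (8770 - 11732)) + 2891 = (2170 - 2962) + 2891 = -792 + 2891 = 2099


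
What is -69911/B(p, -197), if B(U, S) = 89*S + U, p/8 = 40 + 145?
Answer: 69911/16053 ≈ 4.3550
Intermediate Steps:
p = 1480 (p = 8*(40 + 145) = 8*185 = 1480)
B(U, S) = U + 89*S
-69911/B(p, -197) = -69911/(1480 + 89*(-197)) = -69911/(1480 - 17533) = -69911/(-16053) = -69911*(-1/16053) = 69911/16053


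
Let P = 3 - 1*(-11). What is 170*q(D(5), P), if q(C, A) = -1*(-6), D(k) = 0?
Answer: 1020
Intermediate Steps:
P = 14 (P = 3 + 11 = 14)
q(C, A) = 6
170*q(D(5), P) = 170*6 = 1020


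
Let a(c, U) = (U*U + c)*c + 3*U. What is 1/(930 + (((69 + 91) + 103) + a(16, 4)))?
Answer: 1/1717 ≈ 0.00058241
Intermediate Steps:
a(c, U) = 3*U + c*(c + U²) (a(c, U) = (U² + c)*c + 3*U = (c + U²)*c + 3*U = c*(c + U²) + 3*U = 3*U + c*(c + U²))
1/(930 + (((69 + 91) + 103) + a(16, 4))) = 1/(930 + (((69 + 91) + 103) + (16² + 3*4 + 16*4²))) = 1/(930 + ((160 + 103) + (256 + 12 + 16*16))) = 1/(930 + (263 + (256 + 12 + 256))) = 1/(930 + (263 + 524)) = 1/(930 + 787) = 1/1717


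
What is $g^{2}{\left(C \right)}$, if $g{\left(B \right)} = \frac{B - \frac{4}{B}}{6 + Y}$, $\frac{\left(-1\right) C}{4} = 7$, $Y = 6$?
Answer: $\frac{4225}{784} \approx 5.389$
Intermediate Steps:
$C = -28$ ($C = \left(-4\right) 7 = -28$)
$g{\left(B \right)} = - \frac{1}{3 B} + \frac{B}{12}$ ($g{\left(B \right)} = \frac{B - \frac{4}{B}}{6 + 6} = \frac{B - \frac{4}{B}}{12} = \left(B - \frac{4}{B}\right) \frac{1}{12} = - \frac{1}{3 B} + \frac{B}{12}$)
$g^{2}{\left(C \right)} = \left(\frac{-4 + \left(-28\right)^{2}}{12 \left(-28\right)}\right)^{2} = \left(\frac{1}{12} \left(- \frac{1}{28}\right) \left(-4 + 784\right)\right)^{2} = \left(\frac{1}{12} \left(- \frac{1}{28}\right) 780\right)^{2} = \left(- \frac{65}{28}\right)^{2} = \frac{4225}{784}$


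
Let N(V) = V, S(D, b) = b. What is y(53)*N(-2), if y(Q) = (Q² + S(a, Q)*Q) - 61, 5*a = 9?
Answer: -11114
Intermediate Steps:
a = 9/5 (a = (⅕)*9 = 9/5 ≈ 1.8000)
y(Q) = -61 + 2*Q² (y(Q) = (Q² + Q*Q) - 61 = (Q² + Q²) - 61 = 2*Q² - 61 = -61 + 2*Q²)
y(53)*N(-2) = (-61 + 2*53²)*(-2) = (-61 + 2*2809)*(-2) = (-61 + 5618)*(-2) = 5557*(-2) = -11114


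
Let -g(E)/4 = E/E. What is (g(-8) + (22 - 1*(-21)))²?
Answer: 1521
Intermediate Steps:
g(E) = -4 (g(E) = -4*E/E = -4*1 = -4)
(g(-8) + (22 - 1*(-21)))² = (-4 + (22 - 1*(-21)))² = (-4 + (22 + 21))² = (-4 + 43)² = 39² = 1521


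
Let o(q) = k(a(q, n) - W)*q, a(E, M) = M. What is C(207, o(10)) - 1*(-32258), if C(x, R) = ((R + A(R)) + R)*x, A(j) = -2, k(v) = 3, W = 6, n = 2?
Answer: 44264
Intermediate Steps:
o(q) = 3*q
C(x, R) = x*(-2 + 2*R) (C(x, R) = ((R - 2) + R)*x = ((-2 + R) + R)*x = (-2 + 2*R)*x = x*(-2 + 2*R))
C(207, o(10)) - 1*(-32258) = 2*207*(-1 + 3*10) - 1*(-32258) = 2*207*(-1 + 30) + 32258 = 2*207*29 + 32258 = 12006 + 32258 = 44264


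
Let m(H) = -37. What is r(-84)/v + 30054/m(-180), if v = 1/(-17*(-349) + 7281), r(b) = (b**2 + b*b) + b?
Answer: 6858511650/37 ≈ 1.8537e+8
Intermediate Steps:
r(b) = b + 2*b**2 (r(b) = (b**2 + b**2) + b = 2*b**2 + b = b + 2*b**2)
v = 1/13214 (v = 1/(5933 + 7281) = 1/13214 ≈ 7.5677e-5)
r(-84)/v + 30054/m(-180) = (-84*(1 + 2*(-84)))/(1/13214) + 30054/(-37) = -84*(1 - 168)*13214 + 30054*(-1/37) = -84*(-167)*13214 - 30054/37 = 14028*13214 - 30054/37 = 185365992 - 30054/37 = 6858511650/37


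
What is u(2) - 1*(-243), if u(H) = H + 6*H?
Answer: 257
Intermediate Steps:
u(H) = 7*H
u(2) - 1*(-243) = 7*2 - 1*(-243) = 14 + 243 = 257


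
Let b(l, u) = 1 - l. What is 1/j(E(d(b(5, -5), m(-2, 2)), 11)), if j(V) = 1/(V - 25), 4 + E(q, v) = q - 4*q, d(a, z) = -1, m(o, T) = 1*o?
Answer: -26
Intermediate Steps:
m(o, T) = o
E(q, v) = -4 - 3*q (E(q, v) = -4 + (q - 4*q) = -4 - 3*q)
j(V) = 1/(-25 + V)
1/j(E(d(b(5, -5), m(-2, 2)), 11)) = 1/(1/(-25 + (-4 - 3*(-1)))) = 1/(1/(-25 + (-4 + 3))) = 1/(1/(-25 - 1)) = 1/(1/(-26)) = 1/(-1/26) = -26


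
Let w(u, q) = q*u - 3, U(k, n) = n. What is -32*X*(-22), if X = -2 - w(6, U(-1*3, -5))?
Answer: 21824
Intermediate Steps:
w(u, q) = -3 + q*u
X = 31 (X = -2 - (-3 - 5*6) = -2 - (-3 - 30) = -2 - 1*(-33) = -2 + 33 = 31)
-32*X*(-22) = -32*31*(-22) = -992*(-22) = 21824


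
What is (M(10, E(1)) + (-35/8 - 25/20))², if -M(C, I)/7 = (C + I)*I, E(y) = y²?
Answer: 436921/64 ≈ 6826.9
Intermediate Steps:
M(C, I) = -7*I*(C + I) (M(C, I) = -7*(C + I)*I = -7*I*(C + I))
(M(10, E(1)) + (-35/8 - 25/20))² = (-7*1²*(10 + 1²) + (-35/8 - 25/20))² = (-7*1*(10 + 1) + (-35*⅛ - 25*1/20))² = (-7*1*11 + (-35/8 - 5/4))² = (-77 - 45/8)² = (-661/8)² = 436921/64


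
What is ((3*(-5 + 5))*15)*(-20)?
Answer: 0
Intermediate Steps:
((3*(-5 + 5))*15)*(-20) = ((3*0)*15)*(-20) = (0*15)*(-20) = 0*(-20) = 0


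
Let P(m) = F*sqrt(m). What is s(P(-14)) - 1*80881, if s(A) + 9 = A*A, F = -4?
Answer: -81114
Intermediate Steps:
P(m) = -4*sqrt(m)
s(A) = -9 + A**2 (s(A) = -9 + A*A = -9 + A**2)
s(P(-14)) - 1*80881 = (-9 + (-4*I*sqrt(14))**2) - 1*80881 = (-9 + (-4*I*sqrt(14))**2) - 80881 = (-9 - 224) - 80881 = -233 - 80881 = -81114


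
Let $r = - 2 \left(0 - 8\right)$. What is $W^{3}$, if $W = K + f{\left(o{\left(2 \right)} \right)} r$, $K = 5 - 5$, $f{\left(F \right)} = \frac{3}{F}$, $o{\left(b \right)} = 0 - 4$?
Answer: $-1728$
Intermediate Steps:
$o{\left(b \right)} = -4$
$r = 16$ ($r = - 2 \left(0 - 8\right) = \left(-2\right) \left(-8\right) = 16$)
$K = 0$ ($K = 5 - 5 = 0$)
$W = -12$ ($W = 0 + \frac{3}{-4} \cdot 16 = 0 + 3 \left(- \frac{1}{4}\right) 16 = 0 - 12 = -12$)
$W^{3} = \left(-12\right)^{3} = -1728$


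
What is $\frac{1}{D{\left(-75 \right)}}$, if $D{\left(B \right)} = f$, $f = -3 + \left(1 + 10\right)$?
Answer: $\frac{1}{8} \approx 0.125$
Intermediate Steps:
$f = 8$ ($f = -3 + 11 = 8$)
$D{\left(B \right)} = 8$
$\frac{1}{D{\left(-75 \right)}} = \frac{1}{8}$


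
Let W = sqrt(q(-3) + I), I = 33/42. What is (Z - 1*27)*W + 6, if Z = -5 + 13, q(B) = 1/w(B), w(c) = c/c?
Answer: 6 - 95*sqrt(14)/14 ≈ -19.390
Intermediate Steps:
w(c) = 1
I = 11/14 (I = 33*(1/42) = 11/14 ≈ 0.78571)
q(B) = 1 (q(B) = 1/1 = 1)
Z = 8
W = 5*sqrt(14)/14 (W = sqrt(1 + 11/14) = sqrt(25/14) = 5*sqrt(14)/14 ≈ 1.3363)
(Z - 1*27)*W + 6 = (8 - 1*27)*(5*sqrt(14)/14) + 6 = (8 - 27)*(5*sqrt(14)/14) + 6 = -95*sqrt(14)/14 + 6 = 6 - 95*sqrt(14)/14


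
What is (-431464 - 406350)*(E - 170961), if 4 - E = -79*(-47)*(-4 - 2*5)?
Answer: 99678920650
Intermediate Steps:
E = 51986 (E = 4 - (-1)*(79*(-47))*(-4 - 2*5) = 4 - (-1)*(-3713*(-4 - 10)) = 4 - (-1)*(-3713*(-14)) = 4 - (-1)*51982 = 4 - 1*(-51982) = 4 + 51982 = 51986)
(-431464 - 406350)*(E - 170961) = (-431464 - 406350)*(51986 - 170961) = -837814*(-118975) = 99678920650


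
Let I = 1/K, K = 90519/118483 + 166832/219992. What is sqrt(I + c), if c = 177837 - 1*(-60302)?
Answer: sqrt(5858679097720293002565162)/4960026463 ≈ 488.00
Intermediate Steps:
c = 238139 (c = 177837 + 60302 = 238139)
K = 4960026463/3258164017 (K = 90519*(1/118483) + 166832*(1/219992) = 90519/118483 + 20854/27499 = 4960026463/3258164017 ≈ 1.5223)
I = 3258164017/4960026463 (I = 1/(4960026463/3258164017) = 3258164017/4960026463 ≈ 0.65688)
sqrt(I + c) = sqrt(3258164017/4960026463 + 238139) = sqrt(1181179000036374/4960026463) = sqrt(5858679097720293002565162)/4960026463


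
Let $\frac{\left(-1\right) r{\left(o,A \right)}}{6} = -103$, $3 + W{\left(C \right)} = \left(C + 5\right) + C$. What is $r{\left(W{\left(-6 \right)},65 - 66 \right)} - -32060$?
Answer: $32678$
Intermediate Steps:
$W{\left(C \right)} = 2 + 2 C$ ($W{\left(C \right)} = -3 + \left(\left(C + 5\right) + C\right) = -3 + \left(\left(5 + C\right) + C\right) = -3 + \left(5 + 2 C\right) = 2 + 2 C$)
$r{\left(o,A \right)} = 618$ ($r{\left(o,A \right)} = \left(-6\right) \left(-103\right) = 618$)
$r{\left(W{\left(-6 \right)},65 - 66 \right)} - -32060 = 618 - -32060 = 618 + 32060 = 32678$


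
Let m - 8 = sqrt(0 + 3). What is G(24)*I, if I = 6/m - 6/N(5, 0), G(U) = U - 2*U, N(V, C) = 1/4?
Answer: 33984/61 + 144*sqrt(3)/61 ≈ 561.20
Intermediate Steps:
N(V, C) = 1/4
m = 8 + sqrt(3) (m = 8 + sqrt(0 + 3) = 8 + sqrt(3) ≈ 9.7321)
G(U) = -U
I = -24 + 6/(8 + sqrt(3)) (I = 6/(8 + sqrt(3)) - 6/1/4 = 6/(8 + sqrt(3)) - 6*4 = 6/(8 + sqrt(3)) - 24 = -24 + 6/(8 + sqrt(3)) ≈ -23.383)
G(24)*I = (-1*24)*(-1416/61 - 6*sqrt(3)/61) = -24*(-1416/61 - 6*sqrt(3)/61) = 33984/61 + 144*sqrt(3)/61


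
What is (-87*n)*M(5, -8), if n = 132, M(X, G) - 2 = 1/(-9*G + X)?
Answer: -161820/7 ≈ -23117.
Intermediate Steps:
M(X, G) = 2 + 1/(X - 9*G) (M(X, G) = 2 + 1/(-9*G + X) = 2 + 1/(X - 9*G))
(-87*n)*M(5, -8) = (-87*132)*((-1 - 2*5 + 18*(-8))/(-1*5 + 9*(-8))) = -11484*(-1 - 10 - 144)/(-5 - 72) = -11484*(-155)/(-77) = -(-1044)*(-155)/7 = -11484*155/77 = -161820/7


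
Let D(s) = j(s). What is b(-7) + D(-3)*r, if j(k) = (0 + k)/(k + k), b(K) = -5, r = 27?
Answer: 17/2 ≈ 8.5000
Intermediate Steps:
j(k) = ½ (j(k) = k/((2*k)) = k*(1/(2*k)) = ½)
D(s) = ½
b(-7) + D(-3)*r = -5 + (½)*27 = -5 + 27/2 = 17/2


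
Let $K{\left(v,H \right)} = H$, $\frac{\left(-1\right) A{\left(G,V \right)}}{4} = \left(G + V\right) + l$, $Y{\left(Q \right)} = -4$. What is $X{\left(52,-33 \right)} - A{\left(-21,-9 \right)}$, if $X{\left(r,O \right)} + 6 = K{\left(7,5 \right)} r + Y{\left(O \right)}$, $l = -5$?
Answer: $110$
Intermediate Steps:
$A{\left(G,V \right)} = 20 - 4 G - 4 V$ ($A{\left(G,V \right)} = - 4 \left(\left(G + V\right) - 5\right) = - 4 \left(-5 + G + V\right) = 20 - 4 G - 4 V$)
$X{\left(r,O \right)} = -10 + 5 r$ ($X{\left(r,O \right)} = -6 + \left(5 r - 4\right) = -6 + \left(-4 + 5 r\right) = -10 + 5 r$)
$X{\left(52,-33 \right)} - A{\left(-21,-9 \right)} = \left(-10 + 5 \cdot 52\right) - \left(20 - -84 - -36\right) = \left(-10 + 260\right) - \left(20 + 84 + 36\right) = 250 - 140 = 110$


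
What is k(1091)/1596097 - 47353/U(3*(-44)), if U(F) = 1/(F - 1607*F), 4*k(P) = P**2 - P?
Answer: -32044702765889549/3192194 ≈ -1.0038e+10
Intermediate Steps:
k(P) = -P/4 + P**2/4 (k(P) = (P**2 - P)/4 = -P/4 + P**2/4)
U(F) = -1/(1606*F) (U(F) = 1/(-1606*F) = -1/(1606*F))
k(1091)/1596097 - 47353/U(3*(-44)) = ((1/4)*1091*(-1 + 1091))/1596097 - 47353/((-1/(1606*(3*(-44))))) = ((1/4)*1091*1090)*(1/1596097) - 47353/((-1/1606/(-132))) = (594595/2)*(1/1596097) - 47353/((-1/1606*(-1/132))) = 594595/3192194 - 47353/1/211992 = 594595/3192194 - 47353*211992 = 594595/3192194 - 10038457176 = -32044702765889549/3192194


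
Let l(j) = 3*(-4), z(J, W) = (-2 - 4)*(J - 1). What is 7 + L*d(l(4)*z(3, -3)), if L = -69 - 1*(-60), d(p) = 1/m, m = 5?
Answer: 26/5 ≈ 5.2000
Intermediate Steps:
z(J, W) = 6 - 6*J (z(J, W) = -6*(-1 + J) = 6 - 6*J)
l(j) = -12
d(p) = ⅕ (d(p) = 1/5 = ⅕)
L = -9 (L = -69 + 60 = -9)
7 + L*d(l(4)*z(3, -3)) = 7 - 9*⅕ = 7 - 9/5 = 26/5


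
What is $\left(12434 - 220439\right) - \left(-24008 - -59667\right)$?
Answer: $-243664$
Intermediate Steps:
$\left(12434 - 220439\right) - \left(-24008 - -59667\right) = -208005 - \left(-24008 + 59667\right) = -208005 - 35659 = -243664$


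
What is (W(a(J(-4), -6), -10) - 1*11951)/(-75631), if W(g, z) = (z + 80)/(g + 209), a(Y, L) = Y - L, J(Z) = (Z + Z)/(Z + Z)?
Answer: 1290673/8168148 ≈ 0.15801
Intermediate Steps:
J(Z) = 1 (J(Z) = (2*Z)/((2*Z)) = (2*Z)*(1/(2*Z)) = 1)
W(g, z) = (80 + z)/(209 + g)
(W(a(J(-4), -6), -10) - 1*11951)/(-75631) = ((80 - 10)/(209 + (1 - 1*(-6))) - 1*11951)/(-75631) = (70/(209 + (1 + 6)) - 11951)*(-1/75631) = (70/(209 + 7) - 11951)*(-1/75631) = (70/216 - 11951)*(-1/75631) = ((1/216)*70 - 11951)*(-1/75631) = (35/108 - 11951)*(-1/75631) = -1290673/108*(-1/75631) = 1290673/8168148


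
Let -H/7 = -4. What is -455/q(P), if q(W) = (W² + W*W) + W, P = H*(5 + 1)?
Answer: -65/8088 ≈ -0.0080366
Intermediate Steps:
H = 28 (H = -7*(-4) = 28)
P = 168 (P = 28*(5 + 1) = 28*6 = 168)
q(W) = W + 2*W² (q(W) = (W² + W²) + W = 2*W² + W = W + 2*W²)
-455/q(P) = -455*1/(168*(1 + 2*168)) = -455*1/(168*(1 + 336)) = -455/(168*337) = -455/56616 = -455*1/56616 = -65/8088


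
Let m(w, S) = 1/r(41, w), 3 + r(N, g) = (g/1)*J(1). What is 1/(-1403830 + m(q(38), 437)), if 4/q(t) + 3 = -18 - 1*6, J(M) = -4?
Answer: -65/91248977 ≈ -7.1234e-7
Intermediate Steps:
r(N, g) = -3 - 4*g (r(N, g) = -3 + (g/1)*(-4) = -3 + (g*1)*(-4) = -3 + g*(-4) = -3 - 4*g)
q(t) = -4/27 (q(t) = 4/(-3 + (-18 - 1*6)) = 4/(-3 + (-18 - 6)) = 4/(-3 - 24) = 4/(-27) = 4*(-1/27) = -4/27)
m(w, S) = 1/(-3 - 4*w)
1/(-1403830 + m(q(38), 437)) = 1/(-1403830 + 1/(-3 - 4*(-4/27))) = 1/(-1403830 + 1/(-3 + 16/27)) = 1/(-1403830 + 1/(-65/27)) = 1/(-1403830 - 27/65) = 1/(-91248977/65) = -65/91248977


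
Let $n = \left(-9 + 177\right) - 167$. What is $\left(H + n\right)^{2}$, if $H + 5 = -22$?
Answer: $676$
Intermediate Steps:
$H = -27$ ($H = -5 - 22 = -27$)
$n = 1$ ($n = 168 - 167 = 1$)
$\left(H + n\right)^{2} = \left(-27 + 1\right)^{2} = \left(-26\right)^{2} = 676$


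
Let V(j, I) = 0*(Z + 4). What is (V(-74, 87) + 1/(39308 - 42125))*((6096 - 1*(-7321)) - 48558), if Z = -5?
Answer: 35141/2817 ≈ 12.475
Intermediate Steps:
V(j, I) = 0 (V(j, I) = 0*(-5 + 4) = 0*(-1) = 0)
(V(-74, 87) + 1/(39308 - 42125))*((6096 - 1*(-7321)) - 48558) = (0 + 1/(39308 - 42125))*((6096 - 1*(-7321)) - 48558) = (0 + 1/(-2817))*((6096 + 7321) - 48558) = (0 - 1/2817)*(13417 - 48558) = -1/2817*(-35141) = 35141/2817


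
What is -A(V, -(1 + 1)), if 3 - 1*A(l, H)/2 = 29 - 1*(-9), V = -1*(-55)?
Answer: 70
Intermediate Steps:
V = 55
A(l, H) = -70 (A(l, H) = 6 - 2*(29 - 1*(-9)) = 6 - 2*(29 + 9) = 6 - 2*38 = 6 - 76 = -70)
-A(V, -(1 + 1)) = -1*(-70) = 70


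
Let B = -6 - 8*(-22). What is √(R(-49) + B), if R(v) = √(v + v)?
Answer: √(170 + 7*I*√2) ≈ 13.044 + 0.37947*I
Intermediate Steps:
R(v) = √2*√v (R(v) = √(2*v) = √2*√v)
B = 170 (B = -6 + 176 = 170)
√(R(-49) + B) = √(√2*√(-49) + 170) = √(√2*(7*I) + 170) = √(7*I*√2 + 170) = √(170 + 7*I*√2)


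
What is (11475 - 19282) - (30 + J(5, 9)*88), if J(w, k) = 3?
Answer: -8101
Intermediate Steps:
(11475 - 19282) - (30 + J(5, 9)*88) = (11475 - 19282) - (30 + 3*88) = -7807 - (30 + 264) = -7807 - 1*294 = -7807 - 294 = -8101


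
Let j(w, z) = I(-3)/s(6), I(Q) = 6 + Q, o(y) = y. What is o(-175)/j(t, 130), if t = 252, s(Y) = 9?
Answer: -525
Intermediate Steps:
j(w, z) = ⅓ (j(w, z) = (6 - 3)/9 = 3*(⅑) = ⅓)
o(-175)/j(t, 130) = -175/⅓ = -175*3 = -525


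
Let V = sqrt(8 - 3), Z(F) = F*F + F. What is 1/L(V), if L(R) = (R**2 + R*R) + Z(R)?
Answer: 3/44 - sqrt(5)/220 ≈ 0.058018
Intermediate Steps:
Z(F) = F + F**2 (Z(F) = F**2 + F = F + F**2)
V = sqrt(5) ≈ 2.2361
L(R) = 2*R**2 + R*(1 + R) (L(R) = (R**2 + R*R) + R*(1 + R) = (R**2 + R**2) + R*(1 + R) = 2*R**2 + R*(1 + R))
1/L(V) = 1/(sqrt(5)*(1 + 3*sqrt(5))) = sqrt(5)/(5*(1 + 3*sqrt(5)))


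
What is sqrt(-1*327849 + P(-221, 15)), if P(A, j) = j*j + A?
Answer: I*sqrt(327845) ≈ 572.58*I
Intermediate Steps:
P(A, j) = A + j**2 (P(A, j) = j**2 + A = A + j**2)
sqrt(-1*327849 + P(-221, 15)) = sqrt(-1*327849 + (-221 + 15**2)) = sqrt(-327849 + (-221 + 225)) = sqrt(-327849 + 4) = sqrt(-327845) = I*sqrt(327845)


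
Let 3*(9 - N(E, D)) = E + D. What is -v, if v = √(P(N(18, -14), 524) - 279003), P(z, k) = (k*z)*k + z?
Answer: -√16434786/3 ≈ -1351.3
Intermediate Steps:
N(E, D) = 9 - D/3 - E/3 (N(E, D) = 9 - (E + D)/3 = 9 - (D + E)/3 = 9 + (-D/3 - E/3) = 9 - D/3 - E/3)
P(z, k) = z + z*k² (P(z, k) = z*k² + z = z + z*k²)
v = √16434786/3 (v = √((9 - ⅓*(-14) - ⅓*18)*(1 + 524²) - 279003) = √((9 + 14/3 - 6)*(1 + 274576) - 279003) = √((23/3)*274577 - 279003) = √(6315271/3 - 279003) = √(5478262/3) = √16434786/3 ≈ 1351.3)
-v = -√16434786/3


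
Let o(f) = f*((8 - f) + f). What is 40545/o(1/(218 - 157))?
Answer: 2473245/8 ≈ 3.0916e+5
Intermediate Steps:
o(f) = 8*f (o(f) = f*8 = 8*f)
40545/o(1/(218 - 157)) = 40545/((8/(218 - 157))) = 40545/((8/61)) = 40545/((8*(1/61))) = 40545/(8/61) = 40545*(61/8) = 2473245/8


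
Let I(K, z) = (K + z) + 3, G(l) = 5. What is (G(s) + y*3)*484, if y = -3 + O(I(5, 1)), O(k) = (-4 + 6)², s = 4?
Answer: 3872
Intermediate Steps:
I(K, z) = 3 + K + z
O(k) = 4 (O(k) = 2² = 4)
y = 1 (y = -3 + 4 = 1)
(G(s) + y*3)*484 = (5 + 1*3)*484 = (5 + 3)*484 = 8*484 = 3872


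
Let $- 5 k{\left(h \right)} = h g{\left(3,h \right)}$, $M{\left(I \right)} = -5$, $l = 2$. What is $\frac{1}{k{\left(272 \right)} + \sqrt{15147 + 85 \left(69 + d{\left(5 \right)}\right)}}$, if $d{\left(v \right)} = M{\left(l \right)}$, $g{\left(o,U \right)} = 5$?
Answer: $- \frac{16}{3141} - \frac{\sqrt{20587}}{53397} \approx -0.007781$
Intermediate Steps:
$d{\left(v \right)} = -5$
$k{\left(h \right)} = - h$ ($k{\left(h \right)} = - \frac{h 5}{5} = - \frac{5 h}{5} = - h$)
$\frac{1}{k{\left(272 \right)} + \sqrt{15147 + 85 \left(69 + d{\left(5 \right)}\right)}} = \frac{1}{\left(-1\right) 272 + \sqrt{15147 + 85 \left(69 - 5\right)}} = \frac{1}{-272 + \sqrt{15147 + 85 \cdot 64}} = \frac{1}{-272 + \sqrt{15147 + 5440}} = \frac{1}{-272 + \sqrt{20587}}$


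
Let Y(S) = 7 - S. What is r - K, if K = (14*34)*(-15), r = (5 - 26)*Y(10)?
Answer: 7203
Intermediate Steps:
r = 63 (r = (5 - 26)*(7 - 1*10) = -21*(7 - 10) = -21*(-3) = 63)
K = -7140 (K = 476*(-15) = -7140)
r - K = 63 - 1*(-7140) = 63 + 7140 = 7203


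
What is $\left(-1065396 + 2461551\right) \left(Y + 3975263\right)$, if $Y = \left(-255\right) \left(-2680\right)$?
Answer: $6504215640765$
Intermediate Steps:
$Y = 683400$
$\left(-1065396 + 2461551\right) \left(Y + 3975263\right) = \left(-1065396 + 2461551\right) \left(683400 + 3975263\right) = 1396155 \cdot 4658663 = 6504215640765$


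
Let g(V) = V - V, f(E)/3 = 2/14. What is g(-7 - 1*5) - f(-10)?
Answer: -3/7 ≈ -0.42857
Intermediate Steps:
f(E) = 3/7 (f(E) = 3*(2/14) = 3*(2*(1/14)) = 3*(⅐) = 3/7)
g(V) = 0
g(-7 - 1*5) - f(-10) = 0 - 1*3/7 = 0 - 3/7 = -3/7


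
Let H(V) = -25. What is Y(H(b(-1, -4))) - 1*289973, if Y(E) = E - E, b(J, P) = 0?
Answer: -289973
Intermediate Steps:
Y(E) = 0
Y(H(b(-1, -4))) - 1*289973 = 0 - 1*289973 = 0 - 289973 = -289973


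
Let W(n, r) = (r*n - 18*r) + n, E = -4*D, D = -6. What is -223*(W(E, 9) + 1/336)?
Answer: -5844607/336 ≈ -17395.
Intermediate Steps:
E = 24 (E = -4*(-6) = 24)
W(n, r) = n - 18*r + n*r (W(n, r) = (n*r - 18*r) + n = (-18*r + n*r) + n = n - 18*r + n*r)
-223*(W(E, 9) + 1/336) = -223*((24 - 18*9 + 24*9) + 1/336) = -223*((24 - 162 + 216) + 1/336) = -223*(78 + 1/336) = -223*26209/336 = -5844607/336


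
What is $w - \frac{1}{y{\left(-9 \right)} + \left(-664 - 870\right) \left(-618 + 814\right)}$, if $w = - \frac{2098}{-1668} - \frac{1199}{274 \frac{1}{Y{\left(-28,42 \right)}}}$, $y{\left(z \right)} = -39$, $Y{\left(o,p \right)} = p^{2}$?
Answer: $- \frac{265167813473939}{34357723374} \approx -7717.9$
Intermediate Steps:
$w = - \frac{881826299}{114258}$ ($w = - \frac{2098}{-1668} - \frac{1199}{274 \frac{1}{42^{2}}} = \left(-2098\right) \left(- \frac{1}{1668}\right) - \frac{1199}{274 \cdot \frac{1}{1764}} = \frac{1049}{834} - \frac{1199}{274 \cdot \frac{1}{1764}} = \frac{1049}{834} - \frac{1199}{\frac{137}{882}} = \frac{1049}{834} - \frac{1057518}{137} = - \frac{881826299}{114258} \approx -7717.9$)
$w - \frac{1}{y{\left(-9 \right)} + \left(-664 - 870\right) \left(-618 + 814\right)} = - \frac{881826299}{114258} - \frac{1}{-39 + \left(-664 - 870\right) \left(-618 + 814\right)} = - \frac{881826299}{114258} - \frac{1}{-39 - 300664} = - \frac{881826299}{114258} - \frac{1}{-300703} = - \frac{881826299}{114258} - - \frac{1}{300703} = - \frac{881826299}{114258} + \frac{1}{300703} = - \frac{265167813473939}{34357723374}$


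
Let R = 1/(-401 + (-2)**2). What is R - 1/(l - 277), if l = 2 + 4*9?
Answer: 158/94883 ≈ 0.0016652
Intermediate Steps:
l = 38 (l = 2 + 36 = 38)
R = -1/397 (R = 1/(-401 + 4) = 1/(-397) = -1/397 ≈ -0.0025189)
R - 1/(l - 277) = -1/397 - 1/(38 - 277) = -1/397 - 1/(-239) = -1/397 - 1*(-1/239) = -1/397 + 1/239 = 158/94883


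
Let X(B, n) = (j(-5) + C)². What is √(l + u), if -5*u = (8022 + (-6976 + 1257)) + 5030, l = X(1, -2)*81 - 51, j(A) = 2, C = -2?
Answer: 2*I*√9485/5 ≈ 38.956*I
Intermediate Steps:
X(B, n) = 0 (X(B, n) = (2 - 2)² = 0² = 0)
l = -51 (l = 0*81 - 51 = 0 - 51 = -51)
u = -7333/5 (u = -((8022 + (-6976 + 1257)) + 5030)/5 = -((8022 - 5719) + 5030)/5 = -(2303 + 5030)/5 = -⅕*7333 = -7333/5 ≈ -1466.6)
√(l + u) = √(-51 - 7333/5) = √(-7588/5) = 2*I*√9485/5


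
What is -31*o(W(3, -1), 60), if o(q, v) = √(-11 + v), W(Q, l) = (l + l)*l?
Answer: -217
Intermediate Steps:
W(Q, l) = 2*l² (W(Q, l) = (2*l)*l = 2*l²)
-31*o(W(3, -1), 60) = -31*√(-11 + 60) = -31*√49 = -31*7 = -217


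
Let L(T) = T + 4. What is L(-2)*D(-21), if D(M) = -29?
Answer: -58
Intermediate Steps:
L(T) = 4 + T
L(-2)*D(-21) = (4 - 2)*(-29) = 2*(-29) = -58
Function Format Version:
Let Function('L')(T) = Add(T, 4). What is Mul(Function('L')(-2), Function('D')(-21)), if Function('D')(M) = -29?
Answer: -58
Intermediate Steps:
Function('L')(T) = Add(4, T)
Mul(Function('L')(-2), Function('D')(-21)) = Mul(Add(4, -2), -29) = Mul(2, -29) = -58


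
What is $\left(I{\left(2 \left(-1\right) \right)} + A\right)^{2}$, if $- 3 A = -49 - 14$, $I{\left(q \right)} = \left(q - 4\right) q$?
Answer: $1089$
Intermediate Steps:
$I{\left(q \right)} = q \left(-4 + q\right)$ ($I{\left(q \right)} = \left(-4 + q\right) q = q \left(-4 + q\right)$)
$A = 21$ ($A = - \frac{-49 - 14}{3} = \left(- \frac{1}{3}\right) \left(-63\right) = 21$)
$\left(I{\left(2 \left(-1\right) \right)} + A\right)^{2} = \left(2 \left(-1\right) \left(-4 + 2 \left(-1\right)\right) + 21\right)^{2} = \left(- 2 \left(-4 - 2\right) + 21\right)^{2} = \left(\left(-2\right) \left(-6\right) + 21\right)^{2} = \left(12 + 21\right)^{2} = 33^{2} = 1089$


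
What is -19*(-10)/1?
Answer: 190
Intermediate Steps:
-19*(-10)/1 = 190*1 = 190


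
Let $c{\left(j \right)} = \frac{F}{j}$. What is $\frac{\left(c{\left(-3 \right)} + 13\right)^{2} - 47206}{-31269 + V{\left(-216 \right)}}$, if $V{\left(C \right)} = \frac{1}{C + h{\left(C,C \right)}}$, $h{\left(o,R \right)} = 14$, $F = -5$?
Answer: $\frac{85429436}{56847051} \approx 1.5028$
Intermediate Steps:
$V{\left(C \right)} = \frac{1}{14 + C}$ ($V{\left(C \right)} = \frac{1}{C + 14} = \frac{1}{14 + C}$)
$c{\left(j \right)} = - \frac{5}{j}$
$\frac{\left(c{\left(-3 \right)} + 13\right)^{2} - 47206}{-31269 + V{\left(-216 \right)}} = \frac{\left(- \frac{5}{-3} + 13\right)^{2} - 47206}{-31269 + \frac{1}{14 - 216}} = \frac{\left(\left(-5\right) \left(- \frac{1}{3}\right) + 13\right)^{2} - 47206}{-31269 + \frac{1}{-202}} = \frac{\left(\frac{5}{3} + 13\right)^{2} - 47206}{-31269 - \frac{1}{202}} = \frac{\left(\frac{44}{3}\right)^{2} - 47206}{- \frac{6316339}{202}} = \left(\frac{1936}{9} - 47206\right) \left(- \frac{202}{6316339}\right) = \left(- \frac{422918}{9}\right) \left(- \frac{202}{6316339}\right) = \frac{85429436}{56847051}$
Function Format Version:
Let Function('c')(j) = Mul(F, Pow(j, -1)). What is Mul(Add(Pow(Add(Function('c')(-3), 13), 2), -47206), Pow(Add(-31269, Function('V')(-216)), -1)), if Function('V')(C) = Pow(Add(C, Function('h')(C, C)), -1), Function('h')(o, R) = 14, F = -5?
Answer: Rational(85429436, 56847051) ≈ 1.5028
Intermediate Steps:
Function('V')(C) = Pow(Add(14, C), -1) (Function('V')(C) = Pow(Add(C, 14), -1) = Pow(Add(14, C), -1))
Function('c')(j) = Mul(-5, Pow(j, -1))
Mul(Add(Pow(Add(Function('c')(-3), 13), 2), -47206), Pow(Add(-31269, Function('V')(-216)), -1)) = Mul(Add(Pow(Add(Mul(-5, Pow(-3, -1)), 13), 2), -47206), Pow(Add(-31269, Pow(Add(14, -216), -1)), -1)) = Mul(Add(Pow(Add(Mul(-5, Rational(-1, 3)), 13), 2), -47206), Pow(Add(-31269, Pow(-202, -1)), -1)) = Mul(Add(Pow(Add(Rational(5, 3), 13), 2), -47206), Pow(Add(-31269, Rational(-1, 202)), -1)) = Mul(Add(Pow(Rational(44, 3), 2), -47206), Pow(Rational(-6316339, 202), -1)) = Mul(Add(Rational(1936, 9), -47206), Rational(-202, 6316339)) = Mul(Rational(-422918, 9), Rational(-202, 6316339)) = Rational(85429436, 56847051)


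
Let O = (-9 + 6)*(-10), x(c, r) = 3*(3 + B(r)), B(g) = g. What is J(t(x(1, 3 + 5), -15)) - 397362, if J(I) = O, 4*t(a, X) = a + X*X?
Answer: -397332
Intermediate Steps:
x(c, r) = 9 + 3*r (x(c, r) = 3*(3 + r) = 9 + 3*r)
t(a, X) = a/4 + X²/4 (t(a, X) = (a + X*X)/4 = (a + X²)/4 = a/4 + X²/4)
O = 30 (O = -3*(-10) = 30)
J(I) = 30
J(t(x(1, 3 + 5), -15)) - 397362 = 30 - 397362 = -397332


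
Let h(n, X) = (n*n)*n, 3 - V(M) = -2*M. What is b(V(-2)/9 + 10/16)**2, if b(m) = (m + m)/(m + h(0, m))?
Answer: 4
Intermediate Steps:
V(M) = 3 + 2*M (V(M) = 3 - (-2)*M = 3 + 2*M)
h(n, X) = n**3 (h(n, X) = n**2*n = n**3)
b(m) = 2 (b(m) = (m + m)/(m + 0**3) = (2*m)/(m + 0) = (2*m)/m = 2)
b(V(-2)/9 + 10/16)**2 = 2**2 = 4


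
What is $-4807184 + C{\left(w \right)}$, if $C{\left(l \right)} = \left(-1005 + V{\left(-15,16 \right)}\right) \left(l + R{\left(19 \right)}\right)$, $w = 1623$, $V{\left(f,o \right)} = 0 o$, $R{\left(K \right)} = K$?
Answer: $-6457394$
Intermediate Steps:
$V{\left(f,o \right)} = 0$
$C{\left(l \right)} = -19095 - 1005 l$ ($C{\left(l \right)} = \left(-1005 + 0\right) \left(l + 19\right) = - 1005 \left(19 + l\right) = -19095 - 1005 l$)
$-4807184 + C{\left(w \right)} = -4807184 - 1650210 = -6457394$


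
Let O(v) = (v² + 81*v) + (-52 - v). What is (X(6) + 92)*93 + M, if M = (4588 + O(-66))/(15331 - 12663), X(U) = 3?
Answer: 5893848/667 ≈ 8836.4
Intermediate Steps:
O(v) = -52 + v² + 80*v
M = 903/667 (M = (4588 + (-52 + (-66)² + 80*(-66)))/(15331 - 12663) = (4588 + (-52 + 4356 - 5280))/2668 = (4588 - 976)*(1/2668) = 3612*(1/2668) = 903/667 ≈ 1.3538)
(X(6) + 92)*93 + M = (3 + 92)*93 + 903/667 = 95*93 + 903/667 = 8835 + 903/667 = 5893848/667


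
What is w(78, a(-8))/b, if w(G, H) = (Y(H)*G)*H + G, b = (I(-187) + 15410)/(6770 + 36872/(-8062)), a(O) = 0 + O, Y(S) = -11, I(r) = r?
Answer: 14562945756/4720301 ≈ 3085.2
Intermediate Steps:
a(O) = O
b = 61363913/27271434 (b = (-187 + 15410)/(6770 + 36872/(-8062)) = 15223/(6770 + 36872*(-1/8062)) = 15223/(6770 - 18436/4031) = 15223/(27271434/4031) = 15223*(4031/27271434) = 61363913/27271434 ≈ 2.2501)
w(G, H) = G - 11*G*H (w(G, H) = (-11*G)*H + G = -11*G*H + G = G - 11*G*H)
w(78, a(-8))/b = (78*(1 - 11*(-8)))/(61363913/27271434) = (78*(1 + 88))*(27271434/61363913) = (78*89)*(27271434/61363913) = 6942*(27271434/61363913) = 14562945756/4720301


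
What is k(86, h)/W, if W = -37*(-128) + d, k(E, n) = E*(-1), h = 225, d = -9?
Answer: -86/4727 ≈ -0.018193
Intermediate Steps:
k(E, n) = -E
W = 4727 (W = -37*(-128) - 9 = 4736 - 9 = 4727)
k(86, h)/W = -1*86/4727 = -86*1/4727 = -86/4727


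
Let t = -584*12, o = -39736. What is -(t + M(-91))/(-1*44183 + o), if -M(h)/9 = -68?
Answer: -2132/27973 ≈ -0.076216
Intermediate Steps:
M(h) = 612 (M(h) = -9*(-68) = 612)
t = -7008
-(t + M(-91))/(-1*44183 + o) = -(-7008 + 612)/(-1*44183 - 39736) = -(-6396)/(-44183 - 39736) = -(-6396)/(-83919) = -(-6396)*(-1)/83919 = -1*2132/27973 = -2132/27973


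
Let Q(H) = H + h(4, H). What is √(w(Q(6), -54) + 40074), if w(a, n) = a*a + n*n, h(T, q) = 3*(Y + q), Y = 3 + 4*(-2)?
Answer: 7*√879 ≈ 207.54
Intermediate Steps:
Y = -5 (Y = 3 - 8 = -5)
h(T, q) = -15 + 3*q (h(T, q) = 3*(-5 + q) = -15 + 3*q)
Q(H) = -15 + 4*H (Q(H) = H + (-15 + 3*H) = -15 + 4*H)
w(a, n) = a² + n²
√(w(Q(6), -54) + 40074) = √(((-15 + 4*6)² + (-54)²) + 40074) = √(((-15 + 24)² + 2916) + 40074) = √((9² + 2916) + 40074) = √((81 + 2916) + 40074) = √(2997 + 40074) = √43071 = 7*√879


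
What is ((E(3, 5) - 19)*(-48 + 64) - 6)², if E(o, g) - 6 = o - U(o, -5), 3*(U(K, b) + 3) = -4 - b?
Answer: 136900/9 ≈ 15211.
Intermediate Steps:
U(K, b) = -13/3 - b/3 (U(K, b) = -3 + (-4 - b)/3 = -3 + (-4/3 - b/3) = -13/3 - b/3)
E(o, g) = 26/3 + o (E(o, g) = 6 + (o - (-13/3 - ⅓*(-5))) = 6 + (o - (-13/3 + 5/3)) = 6 + (o - 1*(-8/3)) = 6 + (o + 8/3) = 6 + (8/3 + o) = 26/3 + o)
((E(3, 5) - 19)*(-48 + 64) - 6)² = (((26/3 + 3) - 19)*(-48 + 64) - 6)² = ((35/3 - 19)*16 - 6)² = (-22/3*16 - 6)² = (-352/3 - 6)² = (-370/3)² = 136900/9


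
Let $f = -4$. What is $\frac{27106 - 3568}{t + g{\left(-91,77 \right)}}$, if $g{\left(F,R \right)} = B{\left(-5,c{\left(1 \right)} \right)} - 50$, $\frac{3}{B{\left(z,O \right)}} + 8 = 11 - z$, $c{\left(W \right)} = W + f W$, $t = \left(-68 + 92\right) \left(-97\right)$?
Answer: $- \frac{188304}{19021} \approx -9.8998$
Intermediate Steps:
$t = -2328$ ($t = 24 \left(-97\right) = -2328$)
$c{\left(W \right)} = - 3 W$ ($c{\left(W \right)} = W - 4 W = - 3 W$)
$B{\left(z,O \right)} = \frac{3}{3 - z}$ ($B{\left(z,O \right)} = \frac{3}{-8 - \left(-11 + z\right)} = \frac{3}{3 - z}$)
$g{\left(F,R \right)} = - \frac{397}{8}$ ($g{\left(F,R \right)} = - \frac{3}{-3 - 5} - 50 = - \frac{3}{-8} - 50 = \left(-3\right) \left(- \frac{1}{8}\right) - 50 = \frac{3}{8} - 50 = - \frac{397}{8}$)
$\frac{27106 - 3568}{t + g{\left(-91,77 \right)}} = \frac{27106 - 3568}{-2328 - \frac{397}{8}} = \frac{23538}{- \frac{19021}{8}} = 23538 \left(- \frac{8}{19021}\right) = - \frac{188304}{19021}$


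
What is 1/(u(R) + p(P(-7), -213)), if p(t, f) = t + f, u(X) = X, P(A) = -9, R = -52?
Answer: -1/274 ≈ -0.0036496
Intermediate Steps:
p(t, f) = f + t
1/(u(R) + p(P(-7), -213)) = 1/(-52 + (-213 - 9)) = 1/(-52 - 222) = 1/(-274) = -1/274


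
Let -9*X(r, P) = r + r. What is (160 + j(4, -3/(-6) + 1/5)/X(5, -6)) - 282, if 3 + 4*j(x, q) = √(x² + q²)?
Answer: -4853/40 - 9*√1649/400 ≈ -122.24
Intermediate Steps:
X(r, P) = -2*r/9 (X(r, P) = -(r + r)/9 = -2*r/9)
j(x, q) = -¾ + √(q² + x²)/4 (j(x, q) = -¾ + √(x² + q²)/4 = -¾ + √(q² + x²)/4)
(160 + j(4, -3/(-6) + 1/5)/X(5, -6)) - 282 = (160 + (-¾ + √((-3/(-6) + 1/5)² + 4²)/4)/((-2/9*5))) - 282 = (160 + (-¾ + √((-3*(-⅙) + 1*(⅕))² + 16)/4)/(-10/9)) - 282 = (160 + (-¾ + √((½ + ⅕)² + 16)/4)*(-9/10)) - 282 = (160 + (-¾ + √((7/10)² + 16)/4)*(-9/10)) - 282 = (160 + (-¾ + √(49/100 + 16)/4)*(-9/10)) - 282 = (160 + (-¾ + √(1649/100)/4)*(-9/10)) - 282 = (160 + (-¾ + (√1649/10)/4)*(-9/10)) - 282 = (160 + (-¾ + √1649/40)*(-9/10)) - 282 = (160 + (27/40 - 9*√1649/400)) - 282 = (6427/40 - 9*√1649/400) - 282 = -4853/40 - 9*√1649/400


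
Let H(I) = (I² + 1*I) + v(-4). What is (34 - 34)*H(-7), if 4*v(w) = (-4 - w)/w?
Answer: 0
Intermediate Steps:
v(w) = (-4 - w)/(4*w) (v(w) = ((-4 - w)/w)/4 = (-4 - w)/(4*w))
H(I) = I + I² (H(I) = (I² + 1*I) + (¼)*(-4 - 1*(-4))/(-4) = (I² + I) + (¼)*(-¼)*(-4 + 4) = (I + I²) + (¼)*(-¼)*0 = (I + I²) + 0 = I + I²)
(34 - 34)*H(-7) = (34 - 34)*(-7*(1 - 7)) = 0*(-7*(-6)) = 0*42 = 0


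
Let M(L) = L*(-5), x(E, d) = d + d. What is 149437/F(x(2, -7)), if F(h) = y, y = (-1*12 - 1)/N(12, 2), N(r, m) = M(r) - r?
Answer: 10759464/13 ≈ 8.2765e+5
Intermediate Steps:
x(E, d) = 2*d
M(L) = -5*L
N(r, m) = -6*r (N(r, m) = -5*r - r = -6*r)
y = 13/72 (y = (-1*12 - 1)/((-6*12)) = (-12 - 1)/(-72) = -13*(-1/72) = 13/72 ≈ 0.18056)
F(h) = 13/72
149437/F(x(2, -7)) = 149437/(13/72) = 149437*(72/13) = 10759464/13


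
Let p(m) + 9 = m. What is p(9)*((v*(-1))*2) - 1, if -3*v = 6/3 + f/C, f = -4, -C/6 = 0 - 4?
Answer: -1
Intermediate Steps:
C = 24 (C = -6*(0 - 4) = -6*(-4) = 24)
p(m) = -9 + m
v = -11/18 (v = -(6/3 - 4/24)/3 = -(6*(⅓) - 4*1/24)/3 = -(2 - ⅙)/3 = -⅓*11/6 = -11/18 ≈ -0.61111)
p(9)*((v*(-1))*2) - 1 = (-9 + 9)*(-11/18*(-1)*2) - 1 = 0*((11/18)*2) - 1 = 0*(11/9) - 1 = 0 - 1 = -1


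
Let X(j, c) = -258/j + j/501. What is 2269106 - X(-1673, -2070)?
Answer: 1901906053009/838173 ≈ 2.2691e+6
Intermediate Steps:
X(j, c) = -258/j + j/501 (X(j, c) = -258/j + j*(1/501) = -258/j + j/501)
2269106 - X(-1673, -2070) = 2269106 - (-258/(-1673) + (1/501)*(-1673)) = 2269106 - (-258*(-1/1673) - 1673/501) = 2269106 - (258/1673 - 1673/501) = 2269106 - 1*(-2669671/838173) = 2269106 + 2669671/838173 = 1901906053009/838173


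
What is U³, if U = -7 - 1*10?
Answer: -4913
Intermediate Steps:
U = -17 (U = -7 - 10 = -17)
U³ = (-17)³ = -4913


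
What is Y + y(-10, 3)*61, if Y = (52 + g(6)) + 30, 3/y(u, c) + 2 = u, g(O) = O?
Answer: 291/4 ≈ 72.750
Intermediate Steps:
y(u, c) = 3/(-2 + u)
Y = 88 (Y = (52 + 6) + 30 = 58 + 30 = 88)
Y + y(-10, 3)*61 = 88 + (3/(-2 - 10))*61 = 88 + (3/(-12))*61 = 88 + (3*(-1/12))*61 = 88 - ¼*61 = 88 - 61/4 = 291/4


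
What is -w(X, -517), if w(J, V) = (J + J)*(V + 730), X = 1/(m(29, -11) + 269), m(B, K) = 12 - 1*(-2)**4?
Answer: -426/265 ≈ -1.6075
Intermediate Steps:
m(B, K) = -4 (m(B, K) = 12 - 1*16 = 12 - 16 = -4)
X = 1/265 (X = 1/(-4 + 269) = 1/265 ≈ 0.0037736)
w(J, V) = 2*J*(730 + V) (w(J, V) = (2*J)*(730 + V) = 2*J*(730 + V))
-w(X, -517) = -2*(730 - 517)/265 = -2*213/265 = -1*426/265 = -426/265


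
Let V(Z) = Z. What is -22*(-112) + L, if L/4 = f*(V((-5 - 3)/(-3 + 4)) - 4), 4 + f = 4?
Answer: 2464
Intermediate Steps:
f = 0 (f = -4 + 4 = 0)
L = 0 (L = 4*(0*((-5 - 3)/(-3 + 4) - 4)) = 4*(0*(-8/1 - 4)) = 4*(0*(-8*1 - 4)) = 4*(0*(-8 - 4)) = 4*(0*(-12)) = 4*0 = 0)
-22*(-112) + L = -22*(-112) + 0 = 2464 + 0 = 2464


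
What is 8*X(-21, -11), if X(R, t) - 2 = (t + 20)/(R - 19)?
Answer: 71/5 ≈ 14.200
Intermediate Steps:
X(R, t) = 2 + (20 + t)/(-19 + R) (X(R, t) = 2 + (t + 20)/(R - 19) = 2 + (20 + t)/(-19 + R))
8*X(-21, -11) = 8*((-18 - 11 + 2*(-21))/(-19 - 21)) = 8*((-18 - 11 - 42)/(-40)) = 8*(-1/40*(-71)) = 8*(71/40) = 71/5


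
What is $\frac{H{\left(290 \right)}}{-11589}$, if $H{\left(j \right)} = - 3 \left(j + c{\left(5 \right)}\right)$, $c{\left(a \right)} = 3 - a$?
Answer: $\frac{288}{3863} \approx 0.074553$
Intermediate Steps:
$H{\left(j \right)} = 6 - 3 j$ ($H{\left(j \right)} = - 3 \left(j + \left(3 - 5\right)\right) = - 3 \left(j - 2\right) = - 3 \left(-2 + j\right) = 6 - 3 j$)
$\frac{H{\left(290 \right)}}{-11589} = \frac{6 - 870}{-11589} = \left(6 - 870\right) \left(- \frac{1}{11589}\right) = \left(-864\right) \left(- \frac{1}{11589}\right) = \frac{288}{3863}$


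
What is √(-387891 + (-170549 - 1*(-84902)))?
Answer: 13*I*√2802 ≈ 688.14*I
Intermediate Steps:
√(-387891 + (-170549 - 1*(-84902))) = √(-387891 + (-170549 + 84902)) = √(-387891 - 85647) = √(-473538) = 13*I*√2802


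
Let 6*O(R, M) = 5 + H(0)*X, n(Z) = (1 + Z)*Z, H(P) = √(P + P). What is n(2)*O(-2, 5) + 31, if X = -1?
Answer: 36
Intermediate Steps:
H(P) = √2*√P (H(P) = √(2*P) = √2*√P)
n(Z) = Z*(1 + Z)
O(R, M) = ⅚ (O(R, M) = (5 + (√2*√0)*(-1))/6 = (5 + (√2*0)*(-1))/6 = (5 + 0*(-1))/6 = (5 + 0)/6 = (⅙)*5 = ⅚)
n(2)*O(-2, 5) + 31 = (2*(1 + 2))*(⅚) + 31 = (2*3)*(⅚) + 31 = 6*(⅚) + 31 = 5 + 31 = 36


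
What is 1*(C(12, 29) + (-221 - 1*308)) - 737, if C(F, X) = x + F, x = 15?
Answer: -1239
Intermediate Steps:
C(F, X) = 15 + F
1*(C(12, 29) + (-221 - 1*308)) - 737 = 1*((15 + 12) + (-221 - 1*308)) - 737 = 1*(27 + (-221 - 308)) - 737 = 1*(27 - 529) - 737 = 1*(-502) - 737 = -502 - 737 = -1239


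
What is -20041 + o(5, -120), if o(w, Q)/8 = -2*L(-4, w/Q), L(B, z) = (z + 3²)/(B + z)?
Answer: -1940537/97 ≈ -20006.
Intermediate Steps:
L(B, z) = (9 + z)/(B + z) (L(B, z) = (z + 9)/(B + z) = (9 + z)/(B + z))
o(w, Q) = -16*(9 + w/Q)/(-4 + w/Q) (o(w, Q) = 8*(-2*(9 + w/Q)/(-4 + w/Q)) = -16*(9 + w/Q)/(-4 + w/Q))
-20041 + o(5, -120) = -20041 + 16*(5 + 9*(-120))/(-1*5 + 4*(-120)) = -20041 + 16*(5 - 1080)/(-5 - 480) = -20041 + 16*(-1075)/(-485) = -20041 + 16*(-1/485)*(-1075) = -20041 + 3440/97 = -1940537/97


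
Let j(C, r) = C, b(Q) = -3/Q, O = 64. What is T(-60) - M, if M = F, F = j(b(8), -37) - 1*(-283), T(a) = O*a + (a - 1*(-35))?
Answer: -33181/8 ≈ -4147.6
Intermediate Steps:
T(a) = 35 + 65*a (T(a) = 64*a + (a - 1*(-35)) = 64*a + (a + 35) = 64*a + (35 + a) = 35 + 65*a)
F = 2261/8 (F = -3/8 - 1*(-283) = -3*⅛ + 283 = -3/8 + 283 = 2261/8 ≈ 282.63)
M = 2261/8 ≈ 282.63
T(-60) - M = (35 + 65*(-60)) - 1*2261/8 = (35 - 3900) - 2261/8 = -3865 - 2261/8 = -33181/8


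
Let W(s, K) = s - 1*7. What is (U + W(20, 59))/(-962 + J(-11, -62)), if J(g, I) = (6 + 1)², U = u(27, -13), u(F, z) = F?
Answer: -40/913 ≈ -0.043812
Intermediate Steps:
U = 27
W(s, K) = -7 + s (W(s, K) = s - 7 = -7 + s)
J(g, I) = 49 (J(g, I) = 7² = 49)
(U + W(20, 59))/(-962 + J(-11, -62)) = (27 + (-7 + 20))/(-962 + 49) = (27 + 13)/(-913) = 40*(-1/913) = -40/913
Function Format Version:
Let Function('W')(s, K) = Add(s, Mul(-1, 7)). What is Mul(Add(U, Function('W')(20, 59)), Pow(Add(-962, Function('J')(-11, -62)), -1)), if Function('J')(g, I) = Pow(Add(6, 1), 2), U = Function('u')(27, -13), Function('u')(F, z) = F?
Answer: Rational(-40, 913) ≈ -0.043812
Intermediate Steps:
U = 27
Function('W')(s, K) = Add(-7, s) (Function('W')(s, K) = Add(s, -7) = Add(-7, s))
Function('J')(g, I) = 49 (Function('J')(g, I) = Pow(7, 2) = 49)
Mul(Add(U, Function('W')(20, 59)), Pow(Add(-962, Function('J')(-11, -62)), -1)) = Mul(Add(27, Add(-7, 20)), Pow(Add(-962, 49), -1)) = Mul(Add(27, 13), Pow(-913, -1)) = Mul(40, Rational(-1, 913)) = Rational(-40, 913)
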